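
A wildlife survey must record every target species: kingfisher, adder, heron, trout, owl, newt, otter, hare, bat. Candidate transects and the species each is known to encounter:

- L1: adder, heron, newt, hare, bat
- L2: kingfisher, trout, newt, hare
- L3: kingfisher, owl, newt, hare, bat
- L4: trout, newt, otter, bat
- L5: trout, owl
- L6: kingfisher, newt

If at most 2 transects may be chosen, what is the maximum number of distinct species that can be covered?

Choosing L1, L2 covers {kingfisher, adder, heron, trout, newt, hare, bat} — 7 species.
No choice of 2 transects does better; here owl, otter are left uncovered.

7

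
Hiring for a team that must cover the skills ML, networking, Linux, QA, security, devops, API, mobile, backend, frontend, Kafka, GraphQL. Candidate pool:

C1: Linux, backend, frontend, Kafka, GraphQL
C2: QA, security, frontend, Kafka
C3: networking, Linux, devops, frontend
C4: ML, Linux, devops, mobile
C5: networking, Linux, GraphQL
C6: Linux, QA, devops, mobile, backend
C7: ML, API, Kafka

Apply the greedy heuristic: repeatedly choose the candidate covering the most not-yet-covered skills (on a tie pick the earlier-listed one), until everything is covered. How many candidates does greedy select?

Pick 1: C1 covers 5 new skills (Linux, backend, frontend, Kafka, GraphQL).
Pick 2: C4 covers 3 new skills (ML, devops, mobile).
Pick 3: C2 covers 2 new skills (QA, security).
Pick 4: C3 covers 1 new skills (networking).
Pick 5: C7 covers 1 new skills (API).
Greedy uses 5 candidates. (The true minimum is 4.)

5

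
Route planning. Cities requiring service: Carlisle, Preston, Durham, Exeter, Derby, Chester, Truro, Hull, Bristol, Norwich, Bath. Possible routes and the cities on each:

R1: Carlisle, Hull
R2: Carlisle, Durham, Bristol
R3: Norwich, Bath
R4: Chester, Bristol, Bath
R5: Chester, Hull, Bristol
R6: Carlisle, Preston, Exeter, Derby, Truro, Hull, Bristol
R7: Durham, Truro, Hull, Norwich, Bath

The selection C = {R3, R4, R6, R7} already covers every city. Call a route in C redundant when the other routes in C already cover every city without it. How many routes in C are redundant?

1

Drop R3: the rest still cover every city — redundant.
Drop R4: Chester uncovered — not redundant.
Drop R6: Carlisle, Preston, Exeter, Derby uncovered — not redundant.
Drop R7: Durham uncovered — not redundant.
1 redundant: R3.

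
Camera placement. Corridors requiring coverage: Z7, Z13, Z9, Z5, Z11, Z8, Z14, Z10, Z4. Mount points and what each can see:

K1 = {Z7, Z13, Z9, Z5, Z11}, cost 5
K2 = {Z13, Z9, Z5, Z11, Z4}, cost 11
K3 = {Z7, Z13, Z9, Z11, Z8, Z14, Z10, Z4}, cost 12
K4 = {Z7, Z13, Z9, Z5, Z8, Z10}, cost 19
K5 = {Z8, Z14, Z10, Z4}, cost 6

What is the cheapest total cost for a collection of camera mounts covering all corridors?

11

K1, K5 cover every corridor at cost 5 + 6 = 11.
Any cover uses at least 2 camera mounts; among all covering selections none totals below 11.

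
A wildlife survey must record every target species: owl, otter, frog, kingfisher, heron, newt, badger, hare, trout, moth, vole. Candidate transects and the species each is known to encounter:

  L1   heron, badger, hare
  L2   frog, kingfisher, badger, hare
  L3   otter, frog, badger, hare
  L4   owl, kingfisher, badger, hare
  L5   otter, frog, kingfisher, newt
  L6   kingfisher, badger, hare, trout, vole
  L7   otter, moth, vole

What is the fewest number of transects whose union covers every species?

L1, L4, L5, L6, L7 together cover {owl, otter, frog, kingfisher, heron, newt, badger, hare, trout, moth, vole} — every species.
No 4 of the 7 transects cover everything (all 35 size-4 selections fall short), so 5 is minimum.

5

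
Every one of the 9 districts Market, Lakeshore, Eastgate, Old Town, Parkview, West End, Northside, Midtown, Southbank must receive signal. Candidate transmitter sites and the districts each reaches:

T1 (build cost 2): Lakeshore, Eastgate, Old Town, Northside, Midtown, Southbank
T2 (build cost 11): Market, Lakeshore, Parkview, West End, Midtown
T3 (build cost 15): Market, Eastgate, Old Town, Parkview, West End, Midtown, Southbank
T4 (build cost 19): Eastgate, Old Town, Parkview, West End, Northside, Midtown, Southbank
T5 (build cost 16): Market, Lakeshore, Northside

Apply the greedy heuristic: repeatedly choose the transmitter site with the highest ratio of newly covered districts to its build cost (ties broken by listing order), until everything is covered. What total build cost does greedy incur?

Pick 1: T1 adds 6 new (Lakeshore, Eastgate, Old Town, Northside, Midtown, Southbank) at build cost 2 (ratio 6/2).
Pick 2: T2 adds 3 new (Market, Parkview, West End) at build cost 11 (ratio 3/11).
Greedy total build cost: 2 + 11 = 13.

13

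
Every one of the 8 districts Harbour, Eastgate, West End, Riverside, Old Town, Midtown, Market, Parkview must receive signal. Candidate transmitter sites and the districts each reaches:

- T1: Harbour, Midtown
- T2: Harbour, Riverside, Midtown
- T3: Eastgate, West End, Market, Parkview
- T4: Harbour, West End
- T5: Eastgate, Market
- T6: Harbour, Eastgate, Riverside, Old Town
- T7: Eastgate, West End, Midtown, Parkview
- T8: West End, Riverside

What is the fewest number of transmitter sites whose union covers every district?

T1, T3, T6 together cover {Harbour, Eastgate, West End, Riverside, Old Town, Midtown, Market, Parkview} — every district.
No 2 of the 8 transmitter sites cover everything (all 28 pairs fall short), so 3 is minimum.

3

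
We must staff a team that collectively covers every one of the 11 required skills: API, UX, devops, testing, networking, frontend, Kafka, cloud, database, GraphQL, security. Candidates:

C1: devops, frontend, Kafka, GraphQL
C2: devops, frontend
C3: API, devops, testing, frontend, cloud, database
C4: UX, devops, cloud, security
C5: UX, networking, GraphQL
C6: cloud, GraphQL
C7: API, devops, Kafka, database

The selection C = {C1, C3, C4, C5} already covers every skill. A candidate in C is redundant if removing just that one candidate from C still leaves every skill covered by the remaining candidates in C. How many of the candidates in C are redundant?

0

Drop C1: Kafka uncovered — not redundant.
Drop C3: API, testing, database uncovered — not redundant.
Drop C4: security uncovered — not redundant.
Drop C5: networking uncovered — not redundant.
None of the candidates in C is redundant.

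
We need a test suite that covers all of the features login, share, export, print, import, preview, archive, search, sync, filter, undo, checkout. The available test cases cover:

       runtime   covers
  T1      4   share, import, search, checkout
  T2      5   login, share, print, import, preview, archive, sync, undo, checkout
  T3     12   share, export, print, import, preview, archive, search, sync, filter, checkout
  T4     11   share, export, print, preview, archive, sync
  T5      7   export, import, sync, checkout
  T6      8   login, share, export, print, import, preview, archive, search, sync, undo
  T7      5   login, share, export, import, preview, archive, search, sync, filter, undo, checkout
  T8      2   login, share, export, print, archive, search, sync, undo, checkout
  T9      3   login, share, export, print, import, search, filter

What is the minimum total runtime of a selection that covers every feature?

T7, T8 cover every feature at runtime 5 + 2 = 7.
Any cover uses at least 2 test cases; among all covering selections none totals below 7.
Greedy by coverage-per-runtime would pick T8, T9, T2 for 10 — worse than the optimum 7.

7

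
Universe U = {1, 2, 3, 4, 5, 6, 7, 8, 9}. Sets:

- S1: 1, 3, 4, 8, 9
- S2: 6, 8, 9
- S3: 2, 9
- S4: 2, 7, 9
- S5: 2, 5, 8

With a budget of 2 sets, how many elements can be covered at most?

7

Choosing S1, S4 covers {1, 2, 3, 4, 7, 8, 9} — 7 elements.
No choice of 2 sets does better; here 5, 6 are left uncovered.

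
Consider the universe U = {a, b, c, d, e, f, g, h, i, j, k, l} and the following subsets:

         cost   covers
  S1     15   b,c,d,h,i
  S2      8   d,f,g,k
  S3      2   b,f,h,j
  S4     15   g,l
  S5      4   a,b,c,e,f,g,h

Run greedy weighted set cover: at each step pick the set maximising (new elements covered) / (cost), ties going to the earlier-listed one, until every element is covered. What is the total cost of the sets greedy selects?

Pick 1: S3 adds 4 new (b, f, h, j) at cost 2 (ratio 4/2).
Pick 2: S5 adds 4 new (a, c, e, g) at cost 4 (ratio 4/4).
Pick 3: S2 adds 2 new (d, k) at cost 8 (ratio 2/8).
Pick 4: S1 adds 1 new (i) at cost 15 (ratio 1/15).
Pick 5: S4 adds 1 new (l) at cost 15 (ratio 1/15).
Greedy total cost: 2 + 4 + 8 + 15 + 15 = 44.

44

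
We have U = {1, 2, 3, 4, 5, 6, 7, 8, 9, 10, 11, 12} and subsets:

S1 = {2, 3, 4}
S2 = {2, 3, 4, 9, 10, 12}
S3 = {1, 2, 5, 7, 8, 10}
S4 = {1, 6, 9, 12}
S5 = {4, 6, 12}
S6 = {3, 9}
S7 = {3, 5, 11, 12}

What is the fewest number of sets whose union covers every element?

4

S1, S3, S4, S7 together cover {1, 2, 3, 4, 5, 6, 7, 8, 9, 10, 11, 12} — every element.
No 3 of the 7 sets cover everything (all 35 triples fall short), so 4 is minimum.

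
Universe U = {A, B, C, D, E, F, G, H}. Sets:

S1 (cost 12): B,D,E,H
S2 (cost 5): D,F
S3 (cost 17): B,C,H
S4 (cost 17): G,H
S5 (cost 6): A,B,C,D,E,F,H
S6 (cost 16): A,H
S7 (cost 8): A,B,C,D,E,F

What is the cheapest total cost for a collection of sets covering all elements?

23

S4, S5 cover every element at cost 17 + 6 = 23.
Any cover uses at least 2 sets; among all covering selections none totals below 23.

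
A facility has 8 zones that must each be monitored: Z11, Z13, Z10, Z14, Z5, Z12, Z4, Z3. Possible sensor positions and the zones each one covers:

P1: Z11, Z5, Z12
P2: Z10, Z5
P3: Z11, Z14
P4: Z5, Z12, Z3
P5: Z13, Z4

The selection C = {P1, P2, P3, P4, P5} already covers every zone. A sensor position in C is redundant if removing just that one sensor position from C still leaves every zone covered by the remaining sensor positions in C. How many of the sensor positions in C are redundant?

1

Drop P1: the rest still cover every zone — redundant.
Drop P2: Z10 uncovered — not redundant.
Drop P3: Z14 uncovered — not redundant.
Drop P4: Z3 uncovered — not redundant.
Drop P5: Z13, Z4 uncovered — not redundant.
1 redundant: P1.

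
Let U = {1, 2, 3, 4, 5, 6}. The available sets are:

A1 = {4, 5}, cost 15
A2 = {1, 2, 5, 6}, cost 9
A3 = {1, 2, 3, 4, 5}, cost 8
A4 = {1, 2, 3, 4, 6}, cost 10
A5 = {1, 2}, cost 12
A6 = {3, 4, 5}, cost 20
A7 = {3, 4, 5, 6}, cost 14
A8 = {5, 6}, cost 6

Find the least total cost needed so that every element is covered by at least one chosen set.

A3, A8 cover every element at cost 8 + 6 = 14.
Any cover uses at least 2 sets; among all covering selections none totals below 14.

14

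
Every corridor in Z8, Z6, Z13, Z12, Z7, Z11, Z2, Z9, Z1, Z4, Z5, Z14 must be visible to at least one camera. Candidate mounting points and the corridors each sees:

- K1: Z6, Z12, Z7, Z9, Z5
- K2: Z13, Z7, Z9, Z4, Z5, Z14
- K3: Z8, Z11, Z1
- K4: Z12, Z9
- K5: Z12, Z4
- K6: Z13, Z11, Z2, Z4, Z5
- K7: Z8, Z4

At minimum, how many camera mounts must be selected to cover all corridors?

4

K1, K2, K3, K6 together cover {Z8, Z6, Z13, Z12, Z7, Z11, Z2, Z9, Z1, Z4, Z5, Z14} — every corridor.
No 3 of the 7 camera mounts cover everything (all 35 triples fall short), so 4 is minimum.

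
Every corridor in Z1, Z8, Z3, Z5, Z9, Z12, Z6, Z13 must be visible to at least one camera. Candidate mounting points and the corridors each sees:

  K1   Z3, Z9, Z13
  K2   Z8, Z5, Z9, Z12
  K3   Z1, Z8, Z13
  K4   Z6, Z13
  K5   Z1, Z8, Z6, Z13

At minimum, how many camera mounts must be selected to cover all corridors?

K1, K2, K5 together cover {Z1, Z8, Z3, Z5, Z9, Z12, Z6, Z13} — every corridor.
No 2 of the 5 camera mounts cover everything (all 10 pairs fall short), so 3 is minimum.

3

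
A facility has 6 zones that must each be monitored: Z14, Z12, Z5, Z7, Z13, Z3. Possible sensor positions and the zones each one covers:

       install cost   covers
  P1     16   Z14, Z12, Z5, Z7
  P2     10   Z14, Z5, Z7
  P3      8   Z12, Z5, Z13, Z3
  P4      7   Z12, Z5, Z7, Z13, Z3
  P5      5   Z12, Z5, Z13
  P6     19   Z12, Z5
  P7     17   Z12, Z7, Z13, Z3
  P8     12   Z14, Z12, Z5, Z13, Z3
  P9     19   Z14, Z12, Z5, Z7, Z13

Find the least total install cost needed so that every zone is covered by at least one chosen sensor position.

P2, P4 cover every zone at install cost 10 + 7 = 17.
Any cover uses at least 2 sensor positions; among all covering selections none totals below 17.

17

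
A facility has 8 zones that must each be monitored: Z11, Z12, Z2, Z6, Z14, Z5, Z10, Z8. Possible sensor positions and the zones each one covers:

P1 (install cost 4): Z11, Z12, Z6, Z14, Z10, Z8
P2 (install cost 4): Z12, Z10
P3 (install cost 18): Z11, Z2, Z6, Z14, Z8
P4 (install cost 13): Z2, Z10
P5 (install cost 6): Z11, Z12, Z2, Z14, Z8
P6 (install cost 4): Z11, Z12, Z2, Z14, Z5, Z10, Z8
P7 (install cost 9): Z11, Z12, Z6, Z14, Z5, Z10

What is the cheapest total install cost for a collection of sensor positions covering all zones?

P1, P6 cover every zone at install cost 4 + 4 = 8.
Any cover uses at least 2 sensor positions; among all covering selections none totals below 8.

8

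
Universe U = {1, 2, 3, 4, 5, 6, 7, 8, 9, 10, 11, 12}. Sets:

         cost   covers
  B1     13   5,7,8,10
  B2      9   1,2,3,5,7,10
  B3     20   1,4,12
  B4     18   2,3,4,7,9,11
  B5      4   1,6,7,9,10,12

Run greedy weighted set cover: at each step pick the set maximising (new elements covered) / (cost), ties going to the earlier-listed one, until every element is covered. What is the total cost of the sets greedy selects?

44

Pick 1: B5 adds 6 new (1, 6, 7, 9, 10, 12) at cost 4 (ratio 6/4).
Pick 2: B2 adds 3 new (2, 3, 5) at cost 9 (ratio 3/9).
Pick 3: B4 adds 2 new (4, 11) at cost 18 (ratio 2/18).
Pick 4: B1 adds 1 new (8) at cost 13 (ratio 1/13).
Greedy total cost: 4 + 9 + 18 + 13 = 44. (The true optimum is 35, so greedy overshoots here.)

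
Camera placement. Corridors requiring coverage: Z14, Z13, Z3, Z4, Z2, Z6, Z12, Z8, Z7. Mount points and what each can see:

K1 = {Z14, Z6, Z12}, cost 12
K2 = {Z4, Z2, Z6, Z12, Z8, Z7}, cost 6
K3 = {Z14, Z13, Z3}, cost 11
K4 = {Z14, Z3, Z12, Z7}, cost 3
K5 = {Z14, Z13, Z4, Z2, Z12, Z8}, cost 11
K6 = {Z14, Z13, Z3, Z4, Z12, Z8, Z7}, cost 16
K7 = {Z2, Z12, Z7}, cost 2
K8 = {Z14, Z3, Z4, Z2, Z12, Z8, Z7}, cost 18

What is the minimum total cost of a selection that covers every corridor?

17

K2, K3 cover every corridor at cost 6 + 11 = 17.
Any cover uses at least 2 camera mounts; among all covering selections none totals below 17.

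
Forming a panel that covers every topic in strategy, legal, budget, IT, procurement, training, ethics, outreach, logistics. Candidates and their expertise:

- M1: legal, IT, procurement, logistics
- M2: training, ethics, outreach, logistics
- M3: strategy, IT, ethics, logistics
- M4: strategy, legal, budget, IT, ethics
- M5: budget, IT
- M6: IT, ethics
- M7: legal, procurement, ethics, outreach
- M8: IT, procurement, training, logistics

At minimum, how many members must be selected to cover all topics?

M1, M2, M4 together cover {strategy, legal, budget, IT, procurement, training, ethics, outreach, logistics} — every topic.
No 2 of the 8 members cover everything (all 28 pairs fall short), so 3 is minimum.

3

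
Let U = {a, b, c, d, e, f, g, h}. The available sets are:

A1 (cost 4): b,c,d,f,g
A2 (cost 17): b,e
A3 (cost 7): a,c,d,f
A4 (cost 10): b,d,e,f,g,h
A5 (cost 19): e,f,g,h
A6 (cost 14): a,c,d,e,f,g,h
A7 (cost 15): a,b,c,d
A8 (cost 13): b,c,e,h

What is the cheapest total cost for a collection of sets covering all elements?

A3, A4 cover every element at cost 7 + 10 = 17.
Any cover uses at least 2 sets; among all covering selections none totals below 17.
Greedy by coverage-per-cost would pick A1, A6 for 18 — worse than the optimum 17.

17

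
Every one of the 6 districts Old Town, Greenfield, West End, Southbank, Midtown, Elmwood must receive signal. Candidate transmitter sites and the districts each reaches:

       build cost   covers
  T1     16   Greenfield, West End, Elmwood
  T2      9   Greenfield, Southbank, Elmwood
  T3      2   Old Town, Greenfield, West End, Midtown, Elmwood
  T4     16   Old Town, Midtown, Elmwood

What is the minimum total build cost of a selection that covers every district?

11

T2, T3 cover every district at build cost 9 + 2 = 11.
Any cover uses at least 2 transmitter sites; among all covering selections none totals below 11.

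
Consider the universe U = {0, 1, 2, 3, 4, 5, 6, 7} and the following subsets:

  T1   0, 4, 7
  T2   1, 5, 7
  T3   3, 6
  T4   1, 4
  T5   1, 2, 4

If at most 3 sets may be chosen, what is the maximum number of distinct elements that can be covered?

Choosing T1, T2, T3 covers {0, 1, 3, 4, 5, 6, 7} — 7 elements.
No choice of 3 sets does better; here 2 is left uncovered.

7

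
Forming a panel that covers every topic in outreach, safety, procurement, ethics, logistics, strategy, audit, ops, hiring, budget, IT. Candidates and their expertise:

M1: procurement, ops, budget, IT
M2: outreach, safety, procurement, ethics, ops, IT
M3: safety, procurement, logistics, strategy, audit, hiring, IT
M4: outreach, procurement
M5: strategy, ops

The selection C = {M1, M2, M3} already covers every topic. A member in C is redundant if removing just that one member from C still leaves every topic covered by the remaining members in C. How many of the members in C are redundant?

0

Drop M1: budget uncovered — not redundant.
Drop M2: outreach, ethics uncovered — not redundant.
Drop M3: logistics, strategy, audit, hiring uncovered — not redundant.
None of the members in C is redundant.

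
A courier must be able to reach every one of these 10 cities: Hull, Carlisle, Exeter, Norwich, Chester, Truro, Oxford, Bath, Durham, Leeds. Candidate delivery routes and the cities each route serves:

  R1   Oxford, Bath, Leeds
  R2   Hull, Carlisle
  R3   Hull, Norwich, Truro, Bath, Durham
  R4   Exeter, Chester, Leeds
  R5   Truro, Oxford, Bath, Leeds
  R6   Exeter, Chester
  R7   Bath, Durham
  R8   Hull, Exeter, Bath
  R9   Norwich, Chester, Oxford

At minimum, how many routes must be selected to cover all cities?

4

R1, R2, R3, R4 together cover {Hull, Carlisle, Exeter, Norwich, Chester, Truro, Oxford, Bath, Durham, Leeds} — every city.
No 3 of the 9 routes cover everything (all 84 triples fall short), so 4 is minimum.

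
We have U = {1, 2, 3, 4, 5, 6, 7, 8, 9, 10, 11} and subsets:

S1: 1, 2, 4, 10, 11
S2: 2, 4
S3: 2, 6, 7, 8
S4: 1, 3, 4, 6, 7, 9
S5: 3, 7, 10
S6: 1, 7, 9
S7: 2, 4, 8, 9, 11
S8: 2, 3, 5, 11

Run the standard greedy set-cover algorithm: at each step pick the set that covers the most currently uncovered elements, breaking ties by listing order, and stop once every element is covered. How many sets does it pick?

Pick 1: S4 covers 6 new elements (1, 3, 4, 6, 7, 9).
Pick 2: S1 covers 3 new elements (2, 10, 11).
Pick 3: S3 covers 1 new elements (8).
Pick 4: S8 covers 1 new elements (5).
Greedy uses 4 sets.

4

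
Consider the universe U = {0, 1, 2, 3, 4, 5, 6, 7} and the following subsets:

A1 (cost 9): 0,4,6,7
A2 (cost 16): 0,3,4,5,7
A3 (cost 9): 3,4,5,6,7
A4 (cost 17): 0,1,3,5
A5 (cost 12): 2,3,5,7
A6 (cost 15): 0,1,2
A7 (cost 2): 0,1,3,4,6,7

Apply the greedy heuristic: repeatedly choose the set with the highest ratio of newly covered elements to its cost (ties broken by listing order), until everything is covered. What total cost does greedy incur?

Pick 1: A7 adds 6 new (0, 1, 3, 4, 6, 7) at cost 2 (ratio 6/2).
Pick 2: A5 adds 2 new (2, 5) at cost 12 (ratio 2/12).
Greedy total cost: 2 + 12 = 14.

14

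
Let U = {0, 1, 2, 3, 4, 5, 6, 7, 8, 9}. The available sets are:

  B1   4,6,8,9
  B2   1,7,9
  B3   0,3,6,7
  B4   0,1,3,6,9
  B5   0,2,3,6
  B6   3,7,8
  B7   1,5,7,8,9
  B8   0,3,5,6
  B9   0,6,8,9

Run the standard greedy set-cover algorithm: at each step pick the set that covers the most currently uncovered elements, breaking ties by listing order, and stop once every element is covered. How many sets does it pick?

4

Pick 1: B4 covers 5 new elements (0, 1, 3, 6, 9).
Pick 2: B7 covers 3 new elements (5, 7, 8).
Pick 3: B1 covers 1 new elements (4).
Pick 4: B5 covers 1 new elements (2).
Greedy uses 4 sets. (The true minimum is 3.)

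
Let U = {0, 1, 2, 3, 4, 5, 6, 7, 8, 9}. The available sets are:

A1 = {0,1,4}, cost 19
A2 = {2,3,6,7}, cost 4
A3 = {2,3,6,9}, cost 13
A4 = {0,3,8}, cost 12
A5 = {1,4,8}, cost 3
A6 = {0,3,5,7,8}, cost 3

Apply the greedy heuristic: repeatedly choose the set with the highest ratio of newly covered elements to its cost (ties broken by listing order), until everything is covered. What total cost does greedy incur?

23

Pick 1: A6 adds 5 new (0, 3, 5, 7, 8) at cost 3 (ratio 5/3).
Pick 2: A5 adds 2 new (1, 4) at cost 3 (ratio 2/3).
Pick 3: A2 adds 2 new (2, 6) at cost 4 (ratio 2/4).
Pick 4: A3 adds 1 new (9) at cost 13 (ratio 1/13).
Greedy total cost: 3 + 3 + 4 + 13 = 23. (The true optimum is 19, so greedy overshoots here.)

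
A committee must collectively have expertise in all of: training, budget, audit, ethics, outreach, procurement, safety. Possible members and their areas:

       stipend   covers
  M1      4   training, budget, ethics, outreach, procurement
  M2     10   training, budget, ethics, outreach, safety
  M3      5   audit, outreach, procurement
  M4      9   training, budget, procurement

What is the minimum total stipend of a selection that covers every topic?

15

M2, M3 cover every topic at stipend 10 + 5 = 15.
Any cover uses at least 2 members; among all covering selections none totals below 15.
Greedy by coverage-per-stipend would pick M1, M3, M2 for 19 — worse than the optimum 15.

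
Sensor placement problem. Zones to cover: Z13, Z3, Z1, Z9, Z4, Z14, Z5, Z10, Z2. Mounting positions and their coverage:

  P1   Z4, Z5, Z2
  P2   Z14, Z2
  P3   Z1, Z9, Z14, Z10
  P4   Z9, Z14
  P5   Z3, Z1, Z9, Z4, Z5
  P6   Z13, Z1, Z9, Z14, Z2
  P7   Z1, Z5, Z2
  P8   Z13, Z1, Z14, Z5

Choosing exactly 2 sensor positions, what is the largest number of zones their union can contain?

8

Choosing P5, P6 covers {Z13, Z3, Z1, Z9, Z4, Z14, Z5, Z2} — 8 zones.
No choice of 2 sensor positions does better; here Z10 is left uncovered.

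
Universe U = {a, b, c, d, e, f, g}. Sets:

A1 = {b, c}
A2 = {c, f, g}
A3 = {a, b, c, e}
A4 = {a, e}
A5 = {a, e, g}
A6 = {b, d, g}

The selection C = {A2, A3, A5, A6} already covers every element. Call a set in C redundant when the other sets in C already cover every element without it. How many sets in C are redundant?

2

Drop A2: f uncovered — not redundant.
Drop A3: the rest still cover every element — redundant.
Drop A5: the rest still cover every element — redundant.
Drop A6: d uncovered — not redundant.
2 redundant: A3, A5.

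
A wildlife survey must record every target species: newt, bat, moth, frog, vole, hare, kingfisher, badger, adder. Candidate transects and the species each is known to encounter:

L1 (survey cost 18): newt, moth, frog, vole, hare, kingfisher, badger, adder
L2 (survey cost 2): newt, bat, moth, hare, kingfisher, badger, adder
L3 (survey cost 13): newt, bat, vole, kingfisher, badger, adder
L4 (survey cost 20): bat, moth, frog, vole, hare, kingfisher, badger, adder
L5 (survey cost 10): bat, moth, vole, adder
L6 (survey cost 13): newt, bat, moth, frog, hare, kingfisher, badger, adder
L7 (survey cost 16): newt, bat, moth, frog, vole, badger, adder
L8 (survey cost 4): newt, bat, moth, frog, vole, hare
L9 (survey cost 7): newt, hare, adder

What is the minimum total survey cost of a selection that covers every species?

6

L2, L8 cover every species at survey cost 2 + 4 = 6.
Any cover uses at least 2 transects; among all covering selections none totals below 6.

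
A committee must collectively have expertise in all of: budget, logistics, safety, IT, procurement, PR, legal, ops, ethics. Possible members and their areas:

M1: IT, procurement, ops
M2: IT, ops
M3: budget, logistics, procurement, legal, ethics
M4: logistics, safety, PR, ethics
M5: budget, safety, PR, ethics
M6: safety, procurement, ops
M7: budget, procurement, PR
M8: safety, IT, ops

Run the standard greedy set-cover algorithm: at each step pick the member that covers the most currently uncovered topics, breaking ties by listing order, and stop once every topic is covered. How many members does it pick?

3

Pick 1: M3 covers 5 new topics (budget, logistics, procurement, legal, ethics).
Pick 2: M8 covers 3 new topics (safety, IT, ops).
Pick 3: M4 covers 1 new topics (PR).
Greedy uses 3 members.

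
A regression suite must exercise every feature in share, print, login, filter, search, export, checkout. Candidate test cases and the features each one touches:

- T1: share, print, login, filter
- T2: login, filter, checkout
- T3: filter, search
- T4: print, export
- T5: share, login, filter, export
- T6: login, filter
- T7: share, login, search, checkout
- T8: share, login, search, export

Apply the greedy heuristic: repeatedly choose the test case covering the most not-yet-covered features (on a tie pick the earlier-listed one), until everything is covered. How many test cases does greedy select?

3

Pick 1: T1 covers 4 new features (share, print, login, filter).
Pick 2: T7 covers 2 new features (search, checkout).
Pick 3: T4 covers 1 new features (export).
Greedy uses 3 test cases.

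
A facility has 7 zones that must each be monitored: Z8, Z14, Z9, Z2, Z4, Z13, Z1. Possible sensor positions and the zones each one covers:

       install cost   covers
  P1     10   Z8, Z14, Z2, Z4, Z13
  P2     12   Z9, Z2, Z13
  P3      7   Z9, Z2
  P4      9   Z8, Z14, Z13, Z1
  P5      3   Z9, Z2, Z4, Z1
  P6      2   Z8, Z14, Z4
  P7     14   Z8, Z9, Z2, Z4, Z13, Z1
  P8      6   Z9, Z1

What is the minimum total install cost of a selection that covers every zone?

P4, P5 cover every zone at install cost 9 + 3 = 12.
Any cover uses at least 2 sensor positions; among all covering selections none totals below 12.
Greedy by coverage-per-install cost would pick P6, P5, P4 for 14 — worse than the optimum 12.

12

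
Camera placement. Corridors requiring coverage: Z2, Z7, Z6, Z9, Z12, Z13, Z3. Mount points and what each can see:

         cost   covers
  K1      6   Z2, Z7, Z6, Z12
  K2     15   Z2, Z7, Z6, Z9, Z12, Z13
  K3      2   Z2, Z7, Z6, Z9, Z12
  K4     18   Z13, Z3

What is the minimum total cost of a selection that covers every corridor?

20

K3, K4 cover every corridor at cost 2 + 18 = 20.
Any cover uses at least 2 camera mounts; among all covering selections none totals below 20.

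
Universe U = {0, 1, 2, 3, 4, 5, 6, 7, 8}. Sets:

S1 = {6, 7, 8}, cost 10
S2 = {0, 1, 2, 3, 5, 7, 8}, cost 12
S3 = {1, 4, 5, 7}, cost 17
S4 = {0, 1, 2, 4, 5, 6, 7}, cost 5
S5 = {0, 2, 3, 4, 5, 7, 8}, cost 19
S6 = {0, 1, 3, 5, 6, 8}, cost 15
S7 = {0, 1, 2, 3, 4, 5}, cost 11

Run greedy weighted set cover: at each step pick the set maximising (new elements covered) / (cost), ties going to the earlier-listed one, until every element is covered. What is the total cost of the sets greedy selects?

17

Pick 1: S4 adds 7 new (0, 1, 2, 4, 5, 6, 7) at cost 5 (ratio 7/5).
Pick 2: S2 adds 2 new (3, 8) at cost 12 (ratio 2/12).
Greedy total cost: 5 + 12 = 17.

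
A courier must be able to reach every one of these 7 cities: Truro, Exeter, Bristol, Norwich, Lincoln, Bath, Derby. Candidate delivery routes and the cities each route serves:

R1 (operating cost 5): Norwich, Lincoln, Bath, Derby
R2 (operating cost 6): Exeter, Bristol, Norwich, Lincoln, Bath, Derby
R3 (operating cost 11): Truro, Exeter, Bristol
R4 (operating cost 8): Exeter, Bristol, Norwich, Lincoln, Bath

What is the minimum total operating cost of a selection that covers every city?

R1, R3 cover every city at operating cost 5 + 11 = 16.
Any cover uses at least 2 routes; among all covering selections none totals below 16.

16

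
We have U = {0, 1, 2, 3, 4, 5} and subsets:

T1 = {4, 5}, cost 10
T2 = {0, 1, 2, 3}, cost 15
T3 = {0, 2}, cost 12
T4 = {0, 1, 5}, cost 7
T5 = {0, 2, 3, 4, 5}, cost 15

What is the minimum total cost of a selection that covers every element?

T4, T5 cover every element at cost 7 + 15 = 22.
Any cover uses at least 2 sets; among all covering selections none totals below 22.

22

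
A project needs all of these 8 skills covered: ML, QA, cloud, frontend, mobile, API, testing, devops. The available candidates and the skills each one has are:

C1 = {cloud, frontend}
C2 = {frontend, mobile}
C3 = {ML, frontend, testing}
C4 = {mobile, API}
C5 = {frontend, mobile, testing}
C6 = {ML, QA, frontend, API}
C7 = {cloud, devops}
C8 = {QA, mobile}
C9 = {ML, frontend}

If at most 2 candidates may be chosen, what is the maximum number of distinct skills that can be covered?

Choosing C5, C6 covers {ML, QA, frontend, mobile, API, testing} — 6 skills.
No choice of 2 candidates does better; here cloud, devops are left uncovered.

6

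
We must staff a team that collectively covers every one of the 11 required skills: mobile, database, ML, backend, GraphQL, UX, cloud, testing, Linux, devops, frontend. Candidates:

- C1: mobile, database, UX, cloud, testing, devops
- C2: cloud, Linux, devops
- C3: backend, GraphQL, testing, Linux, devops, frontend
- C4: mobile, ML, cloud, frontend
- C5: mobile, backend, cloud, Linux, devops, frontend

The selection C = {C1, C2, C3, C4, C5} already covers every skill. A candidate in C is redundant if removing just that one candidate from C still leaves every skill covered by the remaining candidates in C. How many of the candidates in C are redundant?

2

Drop C1: database, UX uncovered — not redundant.
Drop C2: the rest still cover every skill — redundant.
Drop C3: GraphQL uncovered — not redundant.
Drop C4: ML uncovered — not redundant.
Drop C5: the rest still cover every skill — redundant.
2 redundant: C2, C5.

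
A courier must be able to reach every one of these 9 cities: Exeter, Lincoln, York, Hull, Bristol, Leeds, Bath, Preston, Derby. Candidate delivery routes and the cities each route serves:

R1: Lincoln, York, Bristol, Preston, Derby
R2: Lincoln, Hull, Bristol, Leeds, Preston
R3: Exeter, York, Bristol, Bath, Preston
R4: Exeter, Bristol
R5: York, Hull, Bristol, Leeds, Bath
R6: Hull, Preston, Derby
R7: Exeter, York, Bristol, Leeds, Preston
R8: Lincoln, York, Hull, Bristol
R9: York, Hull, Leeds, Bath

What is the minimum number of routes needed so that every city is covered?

3

R1, R2, R3 together cover {Exeter, Lincoln, York, Hull, Bristol, Leeds, Bath, Preston, Derby} — every city.
No 2 of the 9 routes cover everything (all 36 pairs fall short), so 3 is minimum.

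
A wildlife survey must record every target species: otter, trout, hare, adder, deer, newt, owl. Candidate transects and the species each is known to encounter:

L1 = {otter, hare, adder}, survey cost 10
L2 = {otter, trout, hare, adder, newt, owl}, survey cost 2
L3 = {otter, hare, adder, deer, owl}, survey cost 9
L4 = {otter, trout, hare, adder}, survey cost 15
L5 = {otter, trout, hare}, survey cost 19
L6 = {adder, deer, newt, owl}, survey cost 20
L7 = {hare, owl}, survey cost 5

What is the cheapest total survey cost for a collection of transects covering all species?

11

L2, L3 cover every species at survey cost 2 + 9 = 11.
Any cover uses at least 2 transects; among all covering selections none totals below 11.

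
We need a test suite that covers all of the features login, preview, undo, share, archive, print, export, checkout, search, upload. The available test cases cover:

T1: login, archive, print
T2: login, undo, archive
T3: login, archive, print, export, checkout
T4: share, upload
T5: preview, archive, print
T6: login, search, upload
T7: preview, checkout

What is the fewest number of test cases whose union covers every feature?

5

T2, T3, T4, T5, T6 together cover {login, preview, undo, share, archive, print, export, checkout, search, upload} — every feature.
No 4 of the 7 test cases cover everything (all 35 size-4 selections fall short), so 5 is minimum.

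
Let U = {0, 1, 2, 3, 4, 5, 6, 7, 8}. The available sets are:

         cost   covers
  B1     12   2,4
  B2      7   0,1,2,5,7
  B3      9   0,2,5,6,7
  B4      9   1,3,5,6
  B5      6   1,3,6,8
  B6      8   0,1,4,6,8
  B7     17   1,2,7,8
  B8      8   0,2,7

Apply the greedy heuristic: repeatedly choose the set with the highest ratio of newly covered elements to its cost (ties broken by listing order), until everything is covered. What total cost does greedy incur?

21

Pick 1: B2 adds 5 new (0, 1, 2, 5, 7) at cost 7 (ratio 5/7).
Pick 2: B5 adds 3 new (3, 6, 8) at cost 6 (ratio 3/6).
Pick 3: B6 adds 1 new (4) at cost 8 (ratio 1/8).
Greedy total cost: 7 + 6 + 8 = 21.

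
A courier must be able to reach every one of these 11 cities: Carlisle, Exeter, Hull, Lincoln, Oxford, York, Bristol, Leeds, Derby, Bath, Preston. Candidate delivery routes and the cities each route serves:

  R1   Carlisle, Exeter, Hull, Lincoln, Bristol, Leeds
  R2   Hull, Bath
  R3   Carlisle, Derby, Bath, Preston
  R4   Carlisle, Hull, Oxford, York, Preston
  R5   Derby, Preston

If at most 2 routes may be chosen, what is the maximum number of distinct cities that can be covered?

9

Choosing R1, R3 covers {Carlisle, Exeter, Hull, Lincoln, Bristol, Leeds, Derby, Bath, Preston} — 9 cities.
No choice of 2 routes does better; here Oxford, York are left uncovered.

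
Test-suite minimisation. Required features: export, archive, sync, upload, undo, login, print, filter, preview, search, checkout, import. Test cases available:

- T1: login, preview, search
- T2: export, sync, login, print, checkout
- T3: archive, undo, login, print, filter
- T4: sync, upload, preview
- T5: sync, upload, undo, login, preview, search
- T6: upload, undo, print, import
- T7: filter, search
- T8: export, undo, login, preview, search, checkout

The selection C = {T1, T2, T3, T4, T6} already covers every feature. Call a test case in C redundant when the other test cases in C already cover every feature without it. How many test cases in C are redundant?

1

Drop T1: search uncovered — not redundant.
Drop T2: export, checkout uncovered — not redundant.
Drop T3: archive, filter uncovered — not redundant.
Drop T4: the rest still cover every feature — redundant.
Drop T6: import uncovered — not redundant.
1 redundant: T4.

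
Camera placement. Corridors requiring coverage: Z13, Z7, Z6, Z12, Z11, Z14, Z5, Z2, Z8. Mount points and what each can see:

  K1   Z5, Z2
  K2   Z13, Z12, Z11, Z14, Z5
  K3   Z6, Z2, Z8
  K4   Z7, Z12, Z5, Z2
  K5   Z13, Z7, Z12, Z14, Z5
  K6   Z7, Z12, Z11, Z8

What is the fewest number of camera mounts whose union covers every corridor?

K2, K3, K4 together cover {Z13, Z7, Z6, Z12, Z11, Z14, Z5, Z2, Z8} — every corridor.
No 2 of the 6 camera mounts cover everything (all 15 pairs fall short), so 3 is minimum.

3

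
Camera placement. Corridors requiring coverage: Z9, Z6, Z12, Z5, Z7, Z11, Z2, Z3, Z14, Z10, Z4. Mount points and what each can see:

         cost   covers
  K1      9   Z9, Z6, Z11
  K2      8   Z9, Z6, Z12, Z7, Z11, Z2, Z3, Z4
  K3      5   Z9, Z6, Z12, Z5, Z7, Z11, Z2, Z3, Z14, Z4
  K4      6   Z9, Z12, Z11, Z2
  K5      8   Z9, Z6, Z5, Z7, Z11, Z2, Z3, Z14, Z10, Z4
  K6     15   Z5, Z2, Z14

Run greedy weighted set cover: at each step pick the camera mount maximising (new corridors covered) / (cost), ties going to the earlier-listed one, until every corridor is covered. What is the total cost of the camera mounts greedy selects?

13

Pick 1: K3 adds 10 new (Z9, Z6, Z12, Z5, Z7, Z11, Z2, Z3, Z14, Z4) at cost 5 (ratio 10/5).
Pick 2: K5 adds 1 new (Z10) at cost 8 (ratio 1/8).
Greedy total cost: 5 + 8 = 13.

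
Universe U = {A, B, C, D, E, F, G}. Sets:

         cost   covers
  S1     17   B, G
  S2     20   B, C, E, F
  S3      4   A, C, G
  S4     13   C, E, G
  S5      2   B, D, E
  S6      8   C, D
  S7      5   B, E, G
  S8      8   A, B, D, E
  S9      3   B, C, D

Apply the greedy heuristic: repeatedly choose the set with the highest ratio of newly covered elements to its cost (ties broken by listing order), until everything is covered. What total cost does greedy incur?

Pick 1: S5 adds 3 new (B, D, E) at cost 2 (ratio 3/2).
Pick 2: S3 adds 3 new (A, C, G) at cost 4 (ratio 3/4).
Pick 3: S2 adds 1 new (F) at cost 20 (ratio 1/20).
Greedy total cost: 2 + 4 + 20 = 26.

26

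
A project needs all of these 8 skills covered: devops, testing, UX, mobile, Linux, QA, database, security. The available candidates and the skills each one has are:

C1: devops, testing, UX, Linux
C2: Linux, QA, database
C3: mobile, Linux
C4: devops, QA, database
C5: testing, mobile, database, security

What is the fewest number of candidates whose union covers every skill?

C1, C2, C5 together cover {devops, testing, UX, mobile, Linux, QA, database, security} — every skill.
No 2 of the 5 candidates cover everything (all 10 pairs fall short), so 3 is minimum.

3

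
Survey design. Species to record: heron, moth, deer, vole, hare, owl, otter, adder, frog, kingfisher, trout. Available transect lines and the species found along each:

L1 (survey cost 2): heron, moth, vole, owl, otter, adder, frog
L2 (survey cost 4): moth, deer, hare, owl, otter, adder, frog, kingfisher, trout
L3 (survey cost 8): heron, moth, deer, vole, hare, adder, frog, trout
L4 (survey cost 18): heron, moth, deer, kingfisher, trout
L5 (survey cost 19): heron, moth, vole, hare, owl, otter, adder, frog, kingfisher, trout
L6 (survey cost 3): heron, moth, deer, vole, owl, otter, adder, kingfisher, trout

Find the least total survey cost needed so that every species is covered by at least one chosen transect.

6

L1, L2 cover every species at survey cost 2 + 4 = 6.
Any cover uses at least 2 transects; among all covering selections none totals below 6.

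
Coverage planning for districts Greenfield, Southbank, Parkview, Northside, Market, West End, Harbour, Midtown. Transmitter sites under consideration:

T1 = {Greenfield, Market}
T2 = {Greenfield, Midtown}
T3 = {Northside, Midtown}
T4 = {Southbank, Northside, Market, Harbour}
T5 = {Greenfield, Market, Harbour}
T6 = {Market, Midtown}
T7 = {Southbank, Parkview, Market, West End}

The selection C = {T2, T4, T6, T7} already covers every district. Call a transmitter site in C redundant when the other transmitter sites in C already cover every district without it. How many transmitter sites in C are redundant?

Drop T2: Greenfield uncovered — not redundant.
Drop T4: Northside, Harbour uncovered — not redundant.
Drop T6: the rest still cover every district — redundant.
Drop T7: Parkview, West End uncovered — not redundant.
1 redundant: T6.

1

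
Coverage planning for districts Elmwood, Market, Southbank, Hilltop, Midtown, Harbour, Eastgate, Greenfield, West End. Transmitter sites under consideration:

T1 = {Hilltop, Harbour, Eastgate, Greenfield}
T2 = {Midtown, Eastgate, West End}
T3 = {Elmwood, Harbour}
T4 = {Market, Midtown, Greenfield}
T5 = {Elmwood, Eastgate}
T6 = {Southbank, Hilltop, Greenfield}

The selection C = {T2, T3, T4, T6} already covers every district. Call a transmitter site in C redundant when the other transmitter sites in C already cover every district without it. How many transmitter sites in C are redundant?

0

Drop T2: Eastgate, West End uncovered — not redundant.
Drop T3: Elmwood, Harbour uncovered — not redundant.
Drop T4: Market uncovered — not redundant.
Drop T6: Southbank, Hilltop uncovered — not redundant.
None of the transmitter sites in C is redundant.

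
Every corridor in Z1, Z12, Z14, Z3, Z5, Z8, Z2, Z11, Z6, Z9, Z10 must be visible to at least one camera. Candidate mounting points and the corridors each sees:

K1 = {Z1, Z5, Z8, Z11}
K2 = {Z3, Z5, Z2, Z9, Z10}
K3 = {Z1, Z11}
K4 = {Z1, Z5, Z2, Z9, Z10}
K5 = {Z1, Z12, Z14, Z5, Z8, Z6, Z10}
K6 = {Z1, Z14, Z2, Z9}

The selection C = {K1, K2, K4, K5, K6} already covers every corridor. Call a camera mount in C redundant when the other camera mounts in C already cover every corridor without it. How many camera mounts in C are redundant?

2

Drop K1: Z11 uncovered — not redundant.
Drop K2: Z3 uncovered — not redundant.
Drop K4: the rest still cover every corridor — redundant.
Drop K5: Z12, Z6 uncovered — not redundant.
Drop K6: the rest still cover every corridor — redundant.
2 redundant: K4, K6.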